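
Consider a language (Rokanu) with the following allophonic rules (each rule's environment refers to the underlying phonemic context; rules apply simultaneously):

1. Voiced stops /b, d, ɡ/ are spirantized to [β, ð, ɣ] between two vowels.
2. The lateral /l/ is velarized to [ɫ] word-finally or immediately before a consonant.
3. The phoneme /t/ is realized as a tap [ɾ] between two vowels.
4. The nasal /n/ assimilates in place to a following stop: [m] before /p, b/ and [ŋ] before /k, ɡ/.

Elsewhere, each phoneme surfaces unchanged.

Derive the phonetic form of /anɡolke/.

[aŋɡoɫke]

/a/ — not in any rule's target class → [a].
Rule 4 applies to /n/ (between /a/ and /ɡ/: before a labial or velar stop) → [ŋ].
/ɡ/ — between /n/ and /o/; rule 1 does not apply here → [ɡ].
/o/ (between /ɡ/ and /l/) is unaffected → [o].
/l/ (between /o/ and /k/): word-finally or immediately before a consonant, so rule 2 applies → [ɫ].
/k/ (between /l/ and /e/) is unaffected → [k].
/e/ stays [e].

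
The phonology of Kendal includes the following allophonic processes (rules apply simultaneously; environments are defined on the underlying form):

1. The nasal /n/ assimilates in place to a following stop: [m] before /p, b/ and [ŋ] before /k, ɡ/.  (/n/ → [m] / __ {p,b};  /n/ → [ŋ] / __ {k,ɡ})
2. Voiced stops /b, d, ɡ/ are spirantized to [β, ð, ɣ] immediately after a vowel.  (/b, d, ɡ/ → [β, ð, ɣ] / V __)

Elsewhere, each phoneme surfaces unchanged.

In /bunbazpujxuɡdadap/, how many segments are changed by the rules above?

Segments that undergo a rule: /n/ → [m] (rule 1); /ɡ/ → [ɣ] (rule 2); /d/ → [ð] (rule 2).
All other segments surface unchanged.

3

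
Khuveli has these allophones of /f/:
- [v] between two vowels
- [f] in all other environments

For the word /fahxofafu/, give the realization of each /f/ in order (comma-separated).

Occurrence 1 (position 1): no conditioning environment matches → elsewhere allophone [f].
Occurrence 2 (position 6): between two vowels → [v].
Occurrence 3 (position 8): between two vowels → [v].

[f], [v], [v]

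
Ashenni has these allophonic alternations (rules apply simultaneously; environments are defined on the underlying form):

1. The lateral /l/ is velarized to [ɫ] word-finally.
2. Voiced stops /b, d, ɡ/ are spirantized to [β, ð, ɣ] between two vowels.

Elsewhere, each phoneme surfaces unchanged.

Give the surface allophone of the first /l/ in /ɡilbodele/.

/l/ (between /i/ and /b/) fails the environment for rule 1, so it stays [l].

[l]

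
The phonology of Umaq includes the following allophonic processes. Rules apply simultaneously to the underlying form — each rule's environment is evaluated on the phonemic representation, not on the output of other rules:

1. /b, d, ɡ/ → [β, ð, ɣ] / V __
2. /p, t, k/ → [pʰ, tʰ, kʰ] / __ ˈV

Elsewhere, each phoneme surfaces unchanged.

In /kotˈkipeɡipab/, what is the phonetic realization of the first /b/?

/b/ (word-final) occurs immediately after a vowel → [β] by rule 1.

[β]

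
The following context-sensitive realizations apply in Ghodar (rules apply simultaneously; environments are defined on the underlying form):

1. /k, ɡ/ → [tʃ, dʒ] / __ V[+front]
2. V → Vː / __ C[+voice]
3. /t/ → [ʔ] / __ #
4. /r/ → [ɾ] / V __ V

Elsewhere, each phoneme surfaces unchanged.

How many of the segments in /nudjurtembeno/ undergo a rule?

Segments that undergo a rule: /u/ → [uː] (rule 2); /u/ → [uː] (rule 2); /e/ → [eː] (rule 2); /e/ → [eː] (rule 2).
All other segments surface unchanged.

4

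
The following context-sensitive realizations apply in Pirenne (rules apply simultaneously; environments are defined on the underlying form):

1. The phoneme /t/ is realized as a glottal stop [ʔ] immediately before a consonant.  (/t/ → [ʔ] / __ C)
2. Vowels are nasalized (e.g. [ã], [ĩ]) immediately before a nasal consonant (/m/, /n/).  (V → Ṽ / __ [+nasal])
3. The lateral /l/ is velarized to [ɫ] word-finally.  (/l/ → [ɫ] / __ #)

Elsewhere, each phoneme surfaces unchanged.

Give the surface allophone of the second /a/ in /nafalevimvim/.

/a/ (between /f/ and /l/): rule 2 targets it, but not before a nasal consonant → unchanged [a].

[a]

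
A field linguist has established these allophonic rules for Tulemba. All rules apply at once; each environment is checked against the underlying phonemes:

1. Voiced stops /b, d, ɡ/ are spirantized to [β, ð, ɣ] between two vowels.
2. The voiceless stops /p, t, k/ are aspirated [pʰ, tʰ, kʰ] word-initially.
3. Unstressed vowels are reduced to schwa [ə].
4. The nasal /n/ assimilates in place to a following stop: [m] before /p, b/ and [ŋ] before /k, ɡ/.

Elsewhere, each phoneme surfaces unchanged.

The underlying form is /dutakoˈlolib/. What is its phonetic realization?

[dətəkəˈloləb]

/d/ (word-initial) is in the target of rule 1 but the environment (between two vowels) is not met → [d].
/u/ (between /d/ and /t/) occurs in an unstressed syllable → [ə] by rule 3.
/t/ (between /u/ and /a/) fails the environment for rule 2, so it stays [t].
/a/ — between /t/ and /k/, in an unstressed syllable — surfaces as [ə] (rule 3).
/k/ — between /a/ and /o/; rule 2 does not apply here → [k].
Rule 3 applies to /o/ (between /k/ and /l/: in an unstressed syllable) → [ə].
/l/ — not in any rule's target class → [l].
/o/ (between /l/ and /l/): rule 3 targets it, but not in an unstressed syllable → unchanged [o].
/l/ — not in any rule's target class → [l].
Rule 3 applies to /i/ (between /l/ and /b/: in an unstressed syllable) → [ə].
/b/ — word-final; rule 1 does not apply here → [b].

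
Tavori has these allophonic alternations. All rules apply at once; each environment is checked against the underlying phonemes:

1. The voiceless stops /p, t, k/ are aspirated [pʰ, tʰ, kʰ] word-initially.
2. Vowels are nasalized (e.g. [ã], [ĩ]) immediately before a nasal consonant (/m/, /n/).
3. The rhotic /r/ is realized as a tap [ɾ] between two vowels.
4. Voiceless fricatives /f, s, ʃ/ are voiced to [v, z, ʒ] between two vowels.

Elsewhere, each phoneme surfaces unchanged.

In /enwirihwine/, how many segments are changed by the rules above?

Segments that undergo a rule: /e/ → [ẽ] (rule 2); /r/ → [ɾ] (rule 3); /i/ → [ĩ] (rule 2).
All other segments surface unchanged.

3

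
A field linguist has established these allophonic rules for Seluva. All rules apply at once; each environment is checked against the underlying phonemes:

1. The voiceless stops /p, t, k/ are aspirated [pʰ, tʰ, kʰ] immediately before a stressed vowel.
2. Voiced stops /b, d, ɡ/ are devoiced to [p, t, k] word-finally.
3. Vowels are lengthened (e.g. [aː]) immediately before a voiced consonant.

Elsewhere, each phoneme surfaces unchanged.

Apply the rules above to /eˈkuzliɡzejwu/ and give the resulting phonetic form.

/e/ — word-initial; rule 3 does not apply here → [e].
/k/ (between /e/ and /u/): immediately before a stressed vowel, so rule 1 applies → [kʰ].
/u/ (between /k/ and /z/) occurs before a voiced consonant → [uː] by rule 3.
/z/ (between /u/ and /l/): no rule targets it → [z].
/l/ stays [l].
Rule 3 applies to /i/ (between /l/ and /ɡ/: before a voiced consonant) → [iː].
/ɡ/ (between /i/ and /z/) is in the target of rule 2 but the environment (word-finally) is not met → [ɡ].
/z/ (between /ɡ/ and /e/) is unaffected → [z].
Rule 3 applies to /e/ (between /z/ and /j/: before a voiced consonant) → [eː].
/j/ — not in any rule's target class → [j].
/w/ (between /j/ and /u/) is unaffected → [w].
/u/ (word-final) fails the environment for rule 3, so it stays [u].

[eˈkʰuːzliːɡzeːjwu]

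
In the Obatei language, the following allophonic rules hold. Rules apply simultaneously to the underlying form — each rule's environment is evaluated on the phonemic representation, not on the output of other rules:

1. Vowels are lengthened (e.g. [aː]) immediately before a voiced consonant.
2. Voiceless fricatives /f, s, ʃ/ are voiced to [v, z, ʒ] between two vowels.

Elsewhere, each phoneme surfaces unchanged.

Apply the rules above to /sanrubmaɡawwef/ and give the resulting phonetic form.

/s/ — word-initial; rule 2 does not apply here → [s].
/a/ (between /s/ and /n/) occurs before a voiced consonant → [aː] by rule 1.
/n/ — not in any rule's target class → [n].
/r/ — not in any rule's target class → [r].
Rule 1 applies to /u/ (between /r/ and /b/: before a voiced consonant) → [uː].
/b/ stays [b].
/m/ stays [m].
/a/ meets the environment for rule 1 (before a voiced consonant) → [aː].
/ɡ/ (between /a/ and /a/) is unaffected → [ɡ].
/a/ meets the environment for rule 1 (before a voiced consonant) → [aː].
/w/ — not in any rule's target class → [w].
/w/ stays [w].
/e/ (between /w/ and /f/) is in the target of rule 1 but the environment (before a voiced consonant) is not met → [e].
/f/ — word-final; rule 2 does not apply here → [f].

[saːnruːbmaːɡaːwwef]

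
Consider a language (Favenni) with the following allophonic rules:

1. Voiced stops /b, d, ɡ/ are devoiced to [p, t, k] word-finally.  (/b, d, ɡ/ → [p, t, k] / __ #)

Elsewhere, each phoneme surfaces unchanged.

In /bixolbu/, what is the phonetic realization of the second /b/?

[b]

/b/ (between /l/ and /u/) fails the environment for rule 1, so it stays [b].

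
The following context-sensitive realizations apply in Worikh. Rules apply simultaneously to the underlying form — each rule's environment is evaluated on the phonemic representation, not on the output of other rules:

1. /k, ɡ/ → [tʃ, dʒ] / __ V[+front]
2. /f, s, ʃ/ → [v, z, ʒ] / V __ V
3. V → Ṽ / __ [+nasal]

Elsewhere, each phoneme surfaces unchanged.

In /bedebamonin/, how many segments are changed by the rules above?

3

Segments that undergo a rule: /a/ → [ã] (rule 3); /o/ → [õ] (rule 3); /i/ → [ĩ] (rule 3).
All other segments surface unchanged.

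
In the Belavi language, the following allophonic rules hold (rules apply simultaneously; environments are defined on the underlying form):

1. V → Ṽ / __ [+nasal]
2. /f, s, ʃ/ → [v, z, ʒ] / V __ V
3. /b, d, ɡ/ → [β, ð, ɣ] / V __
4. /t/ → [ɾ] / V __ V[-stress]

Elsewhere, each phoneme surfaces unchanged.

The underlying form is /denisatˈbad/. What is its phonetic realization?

[dẽnizatˈbað]

/d/ (word-initial): rule 3 targets it, but not immediately after a vowel → unchanged [d].
/e/ — between /d/ and /n/, before a nasal consonant — surfaces as [ẽ] (rule 1).
/n/ stays [n].
/i/ — between /n/ and /s/; rule 1 does not apply here → [i].
/s/ (between /i/ and /a/): between two vowels, so rule 2 applies → [z].
/a/ (between /s/ and /t/) is in the target of rule 1 but the environment (before a nasal consonant) is not met → [a].
/t/ (between /a/ and /b/) is in the target of rule 4 but the environment (between a vowel and a following unstressed vowel) is not met → [t].
/b/ (between /t/ and /a/) is in the target of rule 3 but the environment (immediately after a vowel) is not met → [b].
/a/ — between /b/ and /d/; rule 1 does not apply here → [a].
/d/ (word-final) occurs immediately after a vowel → [ð] by rule 3.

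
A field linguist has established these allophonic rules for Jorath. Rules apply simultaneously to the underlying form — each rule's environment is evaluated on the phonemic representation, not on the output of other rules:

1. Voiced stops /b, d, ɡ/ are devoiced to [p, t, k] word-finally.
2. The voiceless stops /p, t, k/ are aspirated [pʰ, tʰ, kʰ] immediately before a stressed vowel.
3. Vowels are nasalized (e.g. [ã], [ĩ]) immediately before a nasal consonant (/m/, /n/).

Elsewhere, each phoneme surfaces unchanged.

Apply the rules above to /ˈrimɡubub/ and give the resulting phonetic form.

/r/ (word-initial) is unaffected → [r].
/i/ (between /r/ and /m/): before a nasal consonant, so rule 3 applies → [ĩ].
/m/ (between /i/ and /ɡ/): no rule targets it → [m].
/ɡ/ (between /m/ and /u/) is in the target of rule 1 but the environment (word-finally) is not met → [ɡ].
/u/ (between /ɡ/ and /b/): rule 3 targets it, but not before a nasal consonant → unchanged [u].
/b/ — between /u/ and /u/; rule 1 does not apply here → [b].
/u/ — between /b/ and /b/; rule 3 does not apply here → [u].
/b/ (word-final): word-finally, so rule 1 applies → [p].

[ˈrĩmɡubup]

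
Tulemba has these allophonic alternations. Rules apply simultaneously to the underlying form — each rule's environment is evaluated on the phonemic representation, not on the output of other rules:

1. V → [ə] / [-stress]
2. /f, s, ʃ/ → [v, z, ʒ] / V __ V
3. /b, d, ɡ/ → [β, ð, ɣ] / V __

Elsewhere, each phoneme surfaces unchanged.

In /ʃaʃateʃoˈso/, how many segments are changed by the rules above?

7

Segments that undergo a rule: /a/ → [ə] (rule 1); /ʃ/ → [ʒ] (rule 2); /a/ → [ə] (rule 1); /e/ → [ə] (rule 1); /ʃ/ → [ʒ] (rule 2); /o/ → [ə] (rule 1); /s/ → [z] (rule 2).
All other segments surface unchanged.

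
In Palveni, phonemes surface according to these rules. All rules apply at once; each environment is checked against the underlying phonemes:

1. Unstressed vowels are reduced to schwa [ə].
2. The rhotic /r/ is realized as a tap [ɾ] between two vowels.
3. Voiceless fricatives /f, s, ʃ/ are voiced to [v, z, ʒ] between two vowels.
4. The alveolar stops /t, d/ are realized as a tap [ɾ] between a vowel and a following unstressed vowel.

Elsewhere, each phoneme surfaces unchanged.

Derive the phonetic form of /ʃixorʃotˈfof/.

/ʃ/ (word-initial): rule 3 targets it, but not between two vowels → unchanged [ʃ].
/i/ (between /ʃ/ and /x/) occurs in an unstressed syllable → [ə] by rule 1.
/x/ — not in any rule's target class → [x].
/o/ (between /x/ and /r/) occurs in an unstressed syllable → [ə] by rule 1.
/r/ (between /o/ and /ʃ/): rule 2 targets it, but not between two vowels → unchanged [r].
/ʃ/ — between /r/ and /o/; rule 3 does not apply here → [ʃ].
/o/ — between /ʃ/ and /t/, in an unstressed syllable — surfaces as [ə] (rule 1).
/t/ (between /o/ and /f/) fails the environment for rule 4, so it stays [t].
/f/ — between /t/ and /o/; rule 3 does not apply here → [f].
/o/ (between /f/ and /f/): rule 1 targets it, but not in an unstressed syllable → unchanged [o].
/f/ (word-final) fails the environment for rule 3, so it stays [f].

[ʃəxərʃətˈfof]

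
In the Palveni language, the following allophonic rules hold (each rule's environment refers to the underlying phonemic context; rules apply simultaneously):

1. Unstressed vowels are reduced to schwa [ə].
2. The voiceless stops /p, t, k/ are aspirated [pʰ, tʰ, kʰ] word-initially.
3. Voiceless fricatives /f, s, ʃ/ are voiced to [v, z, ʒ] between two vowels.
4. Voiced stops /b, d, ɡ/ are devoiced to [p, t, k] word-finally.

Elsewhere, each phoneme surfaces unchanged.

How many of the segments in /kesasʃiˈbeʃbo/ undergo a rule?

Segments that undergo a rule: /k/ → [kʰ] (rule 2); /e/ → [ə] (rule 1); /s/ → [z] (rule 3); /a/ → [ə] (rule 1); /i/ → [ə] (rule 1); /o/ → [ə] (rule 1).
All other segments surface unchanged.

6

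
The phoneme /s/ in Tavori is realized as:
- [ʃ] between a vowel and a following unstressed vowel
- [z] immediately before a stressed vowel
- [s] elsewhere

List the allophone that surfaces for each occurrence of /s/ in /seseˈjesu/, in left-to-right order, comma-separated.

[s], [ʃ], [ʃ]

Occurrence 1 (position 1): no conditioning environment matches → elsewhere allophone [s].
Occurrence 2 (position 3): between a vowel and a following unstressed vowel → [ʃ].
Occurrence 3 (position 7): between a vowel and a following unstressed vowel → [ʃ].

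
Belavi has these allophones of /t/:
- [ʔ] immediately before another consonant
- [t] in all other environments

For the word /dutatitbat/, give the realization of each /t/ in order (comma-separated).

Occurrence 1 (position 3): no conditioning environment matches → elsewhere allophone [t].
Occurrence 2 (position 5): no conditioning environment matches → elsewhere allophone [t].
Occurrence 3 (position 7): immediately before another consonant → [ʔ].
Occurrence 4 (position 10): no conditioning environment matches → elsewhere allophone [t].

[t], [t], [ʔ], [t]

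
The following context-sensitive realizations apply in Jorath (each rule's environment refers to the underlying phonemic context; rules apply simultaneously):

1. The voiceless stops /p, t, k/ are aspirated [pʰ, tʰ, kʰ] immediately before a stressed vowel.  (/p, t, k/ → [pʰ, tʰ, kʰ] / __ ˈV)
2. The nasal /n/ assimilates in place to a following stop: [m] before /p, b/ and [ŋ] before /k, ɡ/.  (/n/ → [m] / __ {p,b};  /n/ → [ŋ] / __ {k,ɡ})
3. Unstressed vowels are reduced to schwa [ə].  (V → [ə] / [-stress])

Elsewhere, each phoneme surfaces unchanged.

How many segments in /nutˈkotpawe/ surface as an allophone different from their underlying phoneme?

Segments that undergo a rule: /u/ → [ə] (rule 3); /k/ → [kʰ] (rule 1); /a/ → [ə] (rule 3); /e/ → [ə] (rule 3).
All other segments surface unchanged.

4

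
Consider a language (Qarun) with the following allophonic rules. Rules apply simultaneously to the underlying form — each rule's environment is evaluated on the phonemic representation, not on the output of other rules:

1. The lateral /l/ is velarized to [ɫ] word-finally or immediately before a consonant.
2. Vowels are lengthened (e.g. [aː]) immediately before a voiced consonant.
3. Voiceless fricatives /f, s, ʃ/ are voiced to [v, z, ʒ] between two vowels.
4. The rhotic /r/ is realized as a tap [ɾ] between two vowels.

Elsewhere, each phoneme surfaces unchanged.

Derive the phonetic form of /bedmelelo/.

/b/ — not in any rule's target class → [b].
/e/ meets the environment for rule 2 (before a voiced consonant) → [eː].
/d/ — not in any rule's target class → [d].
/m/ (between /d/ and /e/) is unaffected → [m].
Rule 2 applies to /e/ (between /m/ and /l/: before a voiced consonant) → [eː].
/l/ (between /e/ and /e/) is in the target of rule 1 but the environment (word-finally or immediately before a consonant) is not met → [l].
/e/ (between /l/ and /l/): before a voiced consonant, so rule 2 applies → [eː].
/l/ (between /e/ and /o/): rule 1 targets it, but not word-finally or immediately before a consonant → unchanged [l].
/o/ (word-final): rule 2 targets it, but not before a voiced consonant → unchanged [o].

[beːdmeːleːlo]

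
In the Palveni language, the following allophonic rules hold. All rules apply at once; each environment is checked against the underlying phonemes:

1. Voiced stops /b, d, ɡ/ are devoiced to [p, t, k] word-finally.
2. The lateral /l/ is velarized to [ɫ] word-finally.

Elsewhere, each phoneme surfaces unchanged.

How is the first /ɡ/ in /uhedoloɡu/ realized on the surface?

[ɡ]

/ɡ/ (between /o/ and /u/) fails the environment for rule 1, so it stays [ɡ].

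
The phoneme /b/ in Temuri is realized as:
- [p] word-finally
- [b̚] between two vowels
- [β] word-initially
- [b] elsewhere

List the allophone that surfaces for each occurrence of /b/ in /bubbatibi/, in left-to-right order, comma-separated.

[β], [b], [b], [b̚]

Occurrence 1 (position 1): word-initially → [β].
Occurrence 2 (position 3): no conditioning environment matches → elsewhere allophone [b].
Occurrence 3 (position 4): no conditioning environment matches → elsewhere allophone [b].
Occurrence 4 (position 8): between two vowels → [b̚].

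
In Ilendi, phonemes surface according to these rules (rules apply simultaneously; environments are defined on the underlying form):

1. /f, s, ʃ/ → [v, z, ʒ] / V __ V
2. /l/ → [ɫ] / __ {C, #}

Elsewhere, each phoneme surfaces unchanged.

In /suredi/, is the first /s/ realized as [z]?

No

/s/ — word-initial; rule 1 does not apply here → [s].
The actual realization is [s], not [z].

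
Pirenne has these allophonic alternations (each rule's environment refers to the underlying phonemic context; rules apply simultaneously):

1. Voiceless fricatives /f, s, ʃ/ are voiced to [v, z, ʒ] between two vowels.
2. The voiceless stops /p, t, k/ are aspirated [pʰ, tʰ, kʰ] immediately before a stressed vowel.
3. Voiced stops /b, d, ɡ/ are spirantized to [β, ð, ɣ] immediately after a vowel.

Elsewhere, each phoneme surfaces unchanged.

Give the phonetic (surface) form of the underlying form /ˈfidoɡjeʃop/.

[ˈfiðoɣjeʒop]

/f/ (word-initial) is in the target of rule 1 but the environment (between two vowels) is not met → [f].
/i/ (between /f/ and /d/): no rule targets it → [i].
/d/ (between /i/ and /o/) occurs immediately after a vowel → [ð] by rule 3.
/o/ — not in any rule's target class → [o].
/ɡ/ — between /o/ and /j/, immediately after a vowel — surfaces as [ɣ] (rule 3).
/j/ stays [j].
/e/ stays [e].
/ʃ/ meets the environment for rule 1 (between two vowels) → [ʒ].
/o/ — not in any rule's target class → [o].
/p/ (word-final) is in the target of rule 2 but the environment (immediately before a stressed vowel) is not met → [p].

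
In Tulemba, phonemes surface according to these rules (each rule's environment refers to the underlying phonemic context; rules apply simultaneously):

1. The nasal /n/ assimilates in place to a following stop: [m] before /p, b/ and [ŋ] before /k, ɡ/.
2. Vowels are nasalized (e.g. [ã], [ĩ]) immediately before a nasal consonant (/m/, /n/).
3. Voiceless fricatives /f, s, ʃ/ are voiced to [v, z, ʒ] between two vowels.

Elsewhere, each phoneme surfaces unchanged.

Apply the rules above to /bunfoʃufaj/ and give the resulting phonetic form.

/u/ (between /b/ and /n/): before a nasal consonant, so rule 2 applies → [ũ].
/n/ (between /u/ and /f/) fails the environment for rule 1, so it stays [n].
/f/ (between /n/ and /o/): rule 3 targets it, but not between two vowels → unchanged [f].
/o/ (between /f/ and /ʃ/): rule 2 targets it, but not before a nasal consonant → unchanged [o].
Rule 3 applies to /ʃ/ (between /o/ and /u/: between two vowels) → [ʒ].
/u/ (between /ʃ/ and /f/) fails the environment for rule 2, so it stays [u].
/f/ (between /u/ and /a/): between two vowels, so rule 3 applies → [v].
/a/ (between /f/ and /j/) fails the environment for rule 2, so it stays [a].

[bũnfoʒuvaj]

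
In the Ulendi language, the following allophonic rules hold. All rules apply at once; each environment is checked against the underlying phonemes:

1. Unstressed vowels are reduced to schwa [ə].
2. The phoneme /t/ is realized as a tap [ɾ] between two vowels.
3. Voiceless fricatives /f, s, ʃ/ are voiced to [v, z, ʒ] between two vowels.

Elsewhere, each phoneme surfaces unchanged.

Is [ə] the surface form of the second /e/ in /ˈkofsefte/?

/e/ (word-final): in an unstressed syllable, so rule 1 applies → [ə].
The actual realization is [ə], which matches [ə].

Yes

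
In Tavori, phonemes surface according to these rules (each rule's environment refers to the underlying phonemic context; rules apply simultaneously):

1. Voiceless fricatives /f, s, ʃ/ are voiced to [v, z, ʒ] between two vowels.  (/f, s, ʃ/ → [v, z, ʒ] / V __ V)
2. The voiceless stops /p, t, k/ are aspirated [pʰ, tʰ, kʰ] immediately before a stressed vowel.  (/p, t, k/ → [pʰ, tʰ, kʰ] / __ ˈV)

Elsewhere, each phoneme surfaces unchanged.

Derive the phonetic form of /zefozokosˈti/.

/z/ stays [z].
/e/ (between /z/ and /f/) is unaffected → [e].
/f/ (between /e/ and /o/) occurs between two vowels → [v] by rule 1.
/o/ (between /f/ and /z/) is unaffected → [o].
/z/ stays [z].
/o/ stays [o].
/k/ (between /o/ and /o/) fails the environment for rule 2, so it stays [k].
/o/ — not in any rule's target class → [o].
/s/ (between /o/ and /t/) fails the environment for rule 1, so it stays [s].
/t/ (between /s/ and /i/) occurs immediately before a stressed vowel → [tʰ] by rule 2.
/i/ (word-final) is unaffected → [i].

[zevozokosˈtʰi]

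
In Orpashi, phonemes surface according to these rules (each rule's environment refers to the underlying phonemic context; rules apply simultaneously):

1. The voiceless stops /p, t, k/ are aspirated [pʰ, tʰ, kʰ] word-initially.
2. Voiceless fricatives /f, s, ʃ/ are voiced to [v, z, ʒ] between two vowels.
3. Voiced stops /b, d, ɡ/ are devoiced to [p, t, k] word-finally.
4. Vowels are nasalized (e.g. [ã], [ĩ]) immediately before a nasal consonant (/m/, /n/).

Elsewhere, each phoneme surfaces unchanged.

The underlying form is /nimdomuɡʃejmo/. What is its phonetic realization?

/n/ stays [n].
Rule 4 applies to /i/ (between /n/ and /m/: before a nasal consonant) → [ĩ].
/m/ — not in any rule's target class → [m].
/d/ (between /m/ and /o/): rule 3 targets it, but not word-finally → unchanged [d].
/o/ — between /d/ and /m/, before a nasal consonant — surfaces as [õ] (rule 4).
/m/ (between /o/ and /u/): no rule targets it → [m].
/u/ (between /m/ and /ɡ/) is in the target of rule 4 but the environment (before a nasal consonant) is not met → [u].
/ɡ/ (between /u/ and /ʃ/) fails the environment for rule 3, so it stays [ɡ].
/ʃ/ (between /ɡ/ and /e/): rule 2 targets it, but not between two vowels → unchanged [ʃ].
/e/ (between /ʃ/ and /j/) fails the environment for rule 4, so it stays [e].
/j/ (between /e/ and /m/) is unaffected → [j].
/m/ stays [m].
/o/ (word-final) fails the environment for rule 4, so it stays [o].

[nĩmdõmuɡʃejmo]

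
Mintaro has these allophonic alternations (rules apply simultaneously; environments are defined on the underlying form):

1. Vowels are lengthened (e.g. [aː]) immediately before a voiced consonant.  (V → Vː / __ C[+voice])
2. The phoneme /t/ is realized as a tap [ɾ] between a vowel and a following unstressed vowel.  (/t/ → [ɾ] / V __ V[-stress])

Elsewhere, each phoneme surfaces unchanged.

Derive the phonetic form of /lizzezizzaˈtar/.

/l/ (word-initial) is unaffected → [l].
/i/ — between /l/ and /z/, before a voiced consonant — surfaces as [iː] (rule 1).
/z/ stays [z].
/z/ (between /z/ and /e/): no rule targets it → [z].
/e/ — between /z/ and /z/, before a voiced consonant — surfaces as [eː] (rule 1).
/z/ (between /e/ and /i/): no rule targets it → [z].
Rule 1 applies to /i/ (between /z/ and /z/: before a voiced consonant) → [iː].
/z/ — not in any rule's target class → [z].
/z/ (between /z/ and /a/): no rule targets it → [z].
/a/ (between /z/ and /t/) is in the target of rule 1 but the environment (before a voiced consonant) is not met → [a].
/t/ — between /a/ and /a/; rule 2 does not apply here → [t].
/a/ — between /t/ and /r/, before a voiced consonant — surfaces as [aː] (rule 1).
/r/ stays [r].

[liːzzeːziːzzaˈtaːr]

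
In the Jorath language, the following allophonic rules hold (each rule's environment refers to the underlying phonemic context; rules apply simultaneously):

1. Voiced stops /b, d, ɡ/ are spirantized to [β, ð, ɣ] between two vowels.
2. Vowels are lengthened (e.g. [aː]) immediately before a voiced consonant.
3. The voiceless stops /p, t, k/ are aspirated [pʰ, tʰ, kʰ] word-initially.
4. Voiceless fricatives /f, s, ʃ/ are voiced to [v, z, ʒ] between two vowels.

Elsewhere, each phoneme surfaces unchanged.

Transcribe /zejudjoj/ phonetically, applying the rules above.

[zeːjuːdjoːj]

/z/ stays [z].
/e/ (between /z/ and /j/): before a voiced consonant, so rule 2 applies → [eː].
/j/ (between /e/ and /u/) is unaffected → [j].
/u/ (between /j/ and /d/): before a voiced consonant, so rule 2 applies → [uː].
/d/ — between /u/ and /j/; rule 1 does not apply here → [d].
/j/ (between /d/ and /o/): no rule targets it → [j].
/o/ (between /j/ and /j/) occurs before a voiced consonant → [oː] by rule 2.
/j/ (word-final): no rule targets it → [j].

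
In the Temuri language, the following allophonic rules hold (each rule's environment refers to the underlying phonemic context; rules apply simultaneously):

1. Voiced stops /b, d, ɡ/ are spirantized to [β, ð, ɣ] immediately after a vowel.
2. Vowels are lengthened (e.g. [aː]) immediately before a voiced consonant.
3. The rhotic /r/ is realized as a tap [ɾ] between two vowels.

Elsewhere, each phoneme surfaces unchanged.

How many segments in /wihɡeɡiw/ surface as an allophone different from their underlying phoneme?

3

Segments that undergo a rule: /e/ → [eː] (rule 2); /ɡ/ → [ɣ] (rule 1); /i/ → [iː] (rule 2).
All other segments surface unchanged.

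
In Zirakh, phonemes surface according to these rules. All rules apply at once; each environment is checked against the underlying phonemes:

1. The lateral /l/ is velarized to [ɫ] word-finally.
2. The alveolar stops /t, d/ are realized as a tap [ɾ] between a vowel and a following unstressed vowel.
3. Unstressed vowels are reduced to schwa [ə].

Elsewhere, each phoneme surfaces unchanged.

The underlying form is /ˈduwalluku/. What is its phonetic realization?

/d/ (word-initial): rule 2 targets it, but not between a vowel and a following unstressed vowel → unchanged [d].
/u/ (between /d/ and /w/) is in the target of rule 3 but the environment (in an unstressed syllable) is not met → [u].
/w/ (between /u/ and /a/) is unaffected → [w].
/a/ meets the environment for rule 3 (in an unstressed syllable) → [ə].
/l/ (between /a/ and /l/): rule 1 targets it, but not word-finally → unchanged [l].
/l/ (between /l/ and /u/) is in the target of rule 1 but the environment (word-finally) is not met → [l].
/u/ meets the environment for rule 3 (in an unstressed syllable) → [ə].
/k/ — not in any rule's target class → [k].
/u/ (word-final) occurs in an unstressed syllable → [ə] by rule 3.

[ˈduwəlləkə]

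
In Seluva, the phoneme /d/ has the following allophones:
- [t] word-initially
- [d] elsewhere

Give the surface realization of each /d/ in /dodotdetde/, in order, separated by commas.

[t], [d], [d], [d]

Occurrence 1 (position 1): word-initially → [t].
Occurrence 2 (position 3): no conditioning environment matches → elsewhere allophone [d].
Occurrence 3 (position 6): no conditioning environment matches → elsewhere allophone [d].
Occurrence 4 (position 9): no conditioning environment matches → elsewhere allophone [d].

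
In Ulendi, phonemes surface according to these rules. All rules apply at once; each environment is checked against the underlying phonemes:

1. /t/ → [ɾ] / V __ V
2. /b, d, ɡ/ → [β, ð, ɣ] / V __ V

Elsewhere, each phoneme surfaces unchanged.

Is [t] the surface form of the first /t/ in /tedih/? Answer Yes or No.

/t/ (word-initial): rule 1 targets it, but not between two vowels → unchanged [t].
The actual realization is [t], which matches [t].

Yes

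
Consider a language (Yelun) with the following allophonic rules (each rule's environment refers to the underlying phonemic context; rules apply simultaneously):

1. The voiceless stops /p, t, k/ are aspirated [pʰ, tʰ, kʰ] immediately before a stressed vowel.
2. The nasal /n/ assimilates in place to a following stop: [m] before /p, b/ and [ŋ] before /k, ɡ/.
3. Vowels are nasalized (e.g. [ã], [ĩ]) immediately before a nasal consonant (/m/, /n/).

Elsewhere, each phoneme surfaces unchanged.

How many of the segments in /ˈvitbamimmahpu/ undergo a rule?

Segments that undergo a rule: /a/ → [ã] (rule 3); /i/ → [ĩ] (rule 3).
All other segments surface unchanged.

2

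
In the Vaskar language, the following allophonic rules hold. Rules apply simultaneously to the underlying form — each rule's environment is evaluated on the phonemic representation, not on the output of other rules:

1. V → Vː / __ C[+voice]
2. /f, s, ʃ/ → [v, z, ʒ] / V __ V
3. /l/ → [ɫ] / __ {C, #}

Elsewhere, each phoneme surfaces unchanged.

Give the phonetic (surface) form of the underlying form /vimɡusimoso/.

[viːmɡuziːmozo]

/i/ meets the environment for rule 1 (before a voiced consonant) → [iː].
/u/ (between /ɡ/ and /s/): rule 1 targets it, but not before a voiced consonant → unchanged [u].
/s/ (between /u/ and /i/): between two vowels, so rule 2 applies → [z].
/i/ meets the environment for rule 1 (before a voiced consonant) → [iː].
/o/ (between /m/ and /s/) fails the environment for rule 1, so it stays [o].
/s/ — between /o/ and /o/, between two vowels — surfaces as [z] (rule 2).
/o/ (word-final) is in the target of rule 1 but the environment (before a voiced consonant) is not met → [o].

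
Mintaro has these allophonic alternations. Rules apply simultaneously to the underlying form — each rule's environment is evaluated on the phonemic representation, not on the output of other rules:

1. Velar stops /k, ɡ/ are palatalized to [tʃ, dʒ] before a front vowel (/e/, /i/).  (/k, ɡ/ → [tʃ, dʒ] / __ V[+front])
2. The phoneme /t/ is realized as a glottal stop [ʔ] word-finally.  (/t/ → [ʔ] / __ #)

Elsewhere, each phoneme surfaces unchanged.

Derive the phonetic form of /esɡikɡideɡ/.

[esdʒikdʒideɡ]

/e/ — not in any rule's target class → [e].
/s/ stays [s].
/ɡ/ (between /s/ and /i/): before a front vowel, so rule 1 applies → [dʒ].
/i/ — not in any rule's target class → [i].
/k/ (between /i/ and /ɡ/) fails the environment for rule 1, so it stays [k].
/ɡ/ (between /k/ and /i/) occurs before a front vowel → [dʒ] by rule 1.
/i/ (between /ɡ/ and /d/) is unaffected → [i].
/d/ (between /i/ and /e/): no rule targets it → [d].
/e/ stays [e].
/ɡ/ (word-final) is in the target of rule 1 but the environment (before a front vowel) is not met → [ɡ].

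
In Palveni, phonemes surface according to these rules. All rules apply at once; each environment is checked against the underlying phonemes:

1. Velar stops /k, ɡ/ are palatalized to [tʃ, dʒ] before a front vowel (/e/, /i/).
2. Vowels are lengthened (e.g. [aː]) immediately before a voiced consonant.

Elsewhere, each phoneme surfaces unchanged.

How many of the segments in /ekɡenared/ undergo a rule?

4

Segments that undergo a rule: /ɡ/ → [dʒ] (rule 1); /e/ → [eː] (rule 2); /a/ → [aː] (rule 2); /e/ → [eː] (rule 2).
All other segments surface unchanged.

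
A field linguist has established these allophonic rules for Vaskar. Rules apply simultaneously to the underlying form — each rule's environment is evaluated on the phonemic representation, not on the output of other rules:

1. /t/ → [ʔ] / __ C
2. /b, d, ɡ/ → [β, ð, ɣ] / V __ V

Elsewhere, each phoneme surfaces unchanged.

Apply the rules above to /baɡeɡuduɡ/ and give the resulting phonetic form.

[baɣeɣuðuɡ]

/b/ (word-initial) fails the environment for rule 2, so it stays [b].
/a/ (between /b/ and /ɡ/) is unaffected → [a].
/ɡ/ (between /a/ and /e/): between two vowels, so rule 2 applies → [ɣ].
/e/ — not in any rule's target class → [e].
/ɡ/ meets the environment for rule 2 (between two vowels) → [ɣ].
/u/ — not in any rule's target class → [u].
Rule 2 applies to /d/ (between /u/ and /u/: between two vowels) → [ð].
/u/ — not in any rule's target class → [u].
/ɡ/ (word-final) fails the environment for rule 2, so it stays [ɡ].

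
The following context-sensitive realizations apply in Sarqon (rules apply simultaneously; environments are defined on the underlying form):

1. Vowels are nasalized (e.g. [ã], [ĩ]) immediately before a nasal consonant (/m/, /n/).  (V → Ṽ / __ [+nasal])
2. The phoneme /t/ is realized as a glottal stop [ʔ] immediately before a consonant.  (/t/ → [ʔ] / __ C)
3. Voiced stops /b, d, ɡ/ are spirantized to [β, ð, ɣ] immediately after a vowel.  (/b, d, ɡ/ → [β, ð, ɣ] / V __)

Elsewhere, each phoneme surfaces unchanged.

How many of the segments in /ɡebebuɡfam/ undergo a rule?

Segments that undergo a rule: /b/ → [β] (rule 3); /b/ → [β] (rule 3); /ɡ/ → [ɣ] (rule 3); /a/ → [ã] (rule 1).
All other segments surface unchanged.

4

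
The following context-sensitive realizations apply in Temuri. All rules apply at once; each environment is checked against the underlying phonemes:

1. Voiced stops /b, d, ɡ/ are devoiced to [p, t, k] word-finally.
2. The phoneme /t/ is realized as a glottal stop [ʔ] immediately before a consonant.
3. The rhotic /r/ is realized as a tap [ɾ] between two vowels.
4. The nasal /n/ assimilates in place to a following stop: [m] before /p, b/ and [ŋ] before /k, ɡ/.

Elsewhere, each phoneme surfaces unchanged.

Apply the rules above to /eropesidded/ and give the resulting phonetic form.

[eɾopesiddet]

Rule 3 applies to /r/ (between /e/ and /o/: between two vowels) → [ɾ].
/d/ (between /i/ and /d/) fails the environment for rule 1, so it stays [d].
/d/ (between /d/ and /e/) is in the target of rule 1 but the environment (word-finally) is not met → [d].
Rule 1 applies to /d/ (word-final: word-finally) → [t].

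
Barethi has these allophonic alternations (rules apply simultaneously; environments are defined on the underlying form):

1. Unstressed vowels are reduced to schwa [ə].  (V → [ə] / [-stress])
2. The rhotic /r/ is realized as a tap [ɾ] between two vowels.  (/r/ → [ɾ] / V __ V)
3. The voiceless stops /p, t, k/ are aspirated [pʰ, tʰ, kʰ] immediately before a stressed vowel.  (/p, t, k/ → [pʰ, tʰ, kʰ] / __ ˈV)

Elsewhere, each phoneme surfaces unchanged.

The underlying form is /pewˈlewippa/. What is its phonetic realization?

[pəwˈlewəppə]

/p/ (word-initial) is in the target of rule 3 but the environment (immediately before a stressed vowel) is not met → [p].
/e/ (between /p/ and /w/) occurs in an unstressed syllable → [ə] by rule 1.
/e/ — between /l/ and /w/; rule 1 does not apply here → [e].
Rule 1 applies to /i/ (between /w/ and /p/: in an unstressed syllable) → [ə].
/p/ (between /i/ and /p/) is in the target of rule 3 but the environment (immediately before a stressed vowel) is not met → [p].
/p/ (between /p/ and /a/) fails the environment for rule 3, so it stays [p].
/a/ (word-final): in an unstressed syllable, so rule 1 applies → [ə].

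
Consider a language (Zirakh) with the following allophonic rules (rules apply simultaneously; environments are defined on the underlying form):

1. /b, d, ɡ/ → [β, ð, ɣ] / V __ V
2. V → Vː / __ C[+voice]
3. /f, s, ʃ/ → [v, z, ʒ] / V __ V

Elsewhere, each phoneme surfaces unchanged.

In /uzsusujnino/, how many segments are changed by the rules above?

Segments that undergo a rule: /u/ → [uː] (rule 2); /s/ → [z] (rule 3); /u/ → [uː] (rule 2); /i/ → [iː] (rule 2).
All other segments surface unchanged.

4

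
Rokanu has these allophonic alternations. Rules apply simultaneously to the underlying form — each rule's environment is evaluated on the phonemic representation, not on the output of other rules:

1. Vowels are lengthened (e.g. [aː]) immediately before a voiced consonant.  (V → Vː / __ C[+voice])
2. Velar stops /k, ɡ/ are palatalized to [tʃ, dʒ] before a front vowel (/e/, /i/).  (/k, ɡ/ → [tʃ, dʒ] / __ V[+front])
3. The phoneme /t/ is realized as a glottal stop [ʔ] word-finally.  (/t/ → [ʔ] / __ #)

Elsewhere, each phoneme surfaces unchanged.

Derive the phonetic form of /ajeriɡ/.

[aːjeːriːɡ]

Rule 1 applies to /a/ (word-initial: before a voiced consonant) → [aː].
/j/ (between /a/ and /e/) is unaffected → [j].
Rule 1 applies to /e/ (between /j/ and /r/: before a voiced consonant) → [eː].
/r/ (between /e/ and /i/): no rule targets it → [r].
Rule 1 applies to /i/ (between /r/ and /ɡ/: before a voiced consonant) → [iː].
/ɡ/ (word-final) fails the environment for rule 2, so it stays [ɡ].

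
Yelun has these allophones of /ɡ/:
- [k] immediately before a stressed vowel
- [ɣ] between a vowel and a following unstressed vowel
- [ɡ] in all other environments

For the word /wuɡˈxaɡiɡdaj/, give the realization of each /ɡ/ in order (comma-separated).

Occurrence 1 (position 3): no conditioning environment matches → elsewhere allophone [ɡ].
Occurrence 2 (position 6): between a vowel and a following unstressed vowel → [ɣ].
Occurrence 3 (position 8): no conditioning environment matches → elsewhere allophone [ɡ].

[ɡ], [ɣ], [ɡ]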